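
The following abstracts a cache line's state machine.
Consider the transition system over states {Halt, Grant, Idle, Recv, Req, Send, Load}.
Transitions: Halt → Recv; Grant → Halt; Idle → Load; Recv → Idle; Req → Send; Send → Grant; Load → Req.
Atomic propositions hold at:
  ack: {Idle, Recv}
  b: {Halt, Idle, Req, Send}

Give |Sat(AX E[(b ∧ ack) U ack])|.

Sat(b ∧ ack) = {Idle}
E[(b ∧ ack) U ack]: least fixpoint, start Z0 = Sat(ack) = {Idle, Recv}, add states in Sat(b ∧ ack) with some successor in Z. Already a fixed point.
Sat(E[(b ∧ ack) U ack]) = {Idle, Recv}
Sat(AX E[(b ∧ ack) U ack]) = {s : every successor in {Idle, Recv}} = {Halt, Recv}
|Sat(AX E[(b ∧ ack) U ack])| = |{Halt, Recv}| = 2.

2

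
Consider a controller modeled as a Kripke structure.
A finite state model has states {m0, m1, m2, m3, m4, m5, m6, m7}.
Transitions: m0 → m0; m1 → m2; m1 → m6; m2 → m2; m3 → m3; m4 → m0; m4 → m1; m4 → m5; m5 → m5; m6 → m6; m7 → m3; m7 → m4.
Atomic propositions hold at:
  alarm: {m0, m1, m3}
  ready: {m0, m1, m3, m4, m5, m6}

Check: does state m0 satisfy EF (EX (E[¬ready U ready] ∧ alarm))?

Sat(¬ready) = {m2, m7}
E[¬ready U ready]: least fixpoint, start Z0 = Sat(ready) = {m0, m1, m3, m4, m5, m6}, add states in Sat(¬ready) with some successor in Z. Z1 = {m0, m1, m3, m4, m5, m6, m7}; fixed.
Sat(E[¬ready U ready]) = {m0, m1, m3, m4, m5, m6, m7}
Sat(E[¬ready U ready] ∧ alarm) = {m0, m1, m3}
Sat(EX (E[¬ready U ready] ∧ alarm)) = {s : some successor in {m0, m1, m3}} = {m0, m3, m4, m7}
EF (EX (E[¬ready U ready] ∧ alarm)): least fixpoint, start Z0 = {m0, m3, m4, m7}, add states with some successor in Z. Already a fixed point.
Sat(EF (EX (E[¬ready U ready] ∧ alarm))) = {m0, m3, m4, m7}
m0 ∈ Sat(EF (EX (E[¬ready U ready] ∧ alarm))) = {m0, m3, m4, m7}, so the formula holds at m0.

Yes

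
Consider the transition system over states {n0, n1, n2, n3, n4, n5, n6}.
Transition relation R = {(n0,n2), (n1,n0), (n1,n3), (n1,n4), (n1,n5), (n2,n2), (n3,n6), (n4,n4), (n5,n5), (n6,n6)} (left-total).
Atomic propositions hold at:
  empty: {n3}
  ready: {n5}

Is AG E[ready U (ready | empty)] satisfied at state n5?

Yes

Sat(ready | empty) = {n3, n5}
E[ready U (ready | empty)]: least fixpoint, start Z0 = Sat((ready | empty)) = {n3, n5}, add states in Sat(ready) with some successor in Z. Already a fixed point.
Sat(E[ready U (ready | empty)]) = {n3, n5}
AG E[ready U (ready | empty)]: greatest fixpoint, start Z0 = {n3, n5}, keep only states in Sat with every successor in Z. Z1 = {n5}; fixed.
Sat(AG E[ready U (ready | empty)]) = {n5}
n5 ∈ Sat(AG E[ready U (ready | empty)]) = {n5}, so the formula holds at n5.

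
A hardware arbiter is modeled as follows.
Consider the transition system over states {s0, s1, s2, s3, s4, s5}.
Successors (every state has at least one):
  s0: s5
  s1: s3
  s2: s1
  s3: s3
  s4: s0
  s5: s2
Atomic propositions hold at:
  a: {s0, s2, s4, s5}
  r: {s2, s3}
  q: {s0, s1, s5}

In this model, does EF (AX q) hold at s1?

No

Sat(AX q) = {s : every successor in {s0, s1, s5}} = {s0, s2, s4}
EF (AX q): least fixpoint, start Z0 = {s0, s2, s4}, add states with some successor in Z. Z1 = {s0, s2, s4, s5}; fixed.
Sat(EF (AX q)) = {s0, s2, s4, s5}
s1 ∉ Sat(EF (AX q)) = {s0, s2, s4, s5}, so the formula does not hold at s1.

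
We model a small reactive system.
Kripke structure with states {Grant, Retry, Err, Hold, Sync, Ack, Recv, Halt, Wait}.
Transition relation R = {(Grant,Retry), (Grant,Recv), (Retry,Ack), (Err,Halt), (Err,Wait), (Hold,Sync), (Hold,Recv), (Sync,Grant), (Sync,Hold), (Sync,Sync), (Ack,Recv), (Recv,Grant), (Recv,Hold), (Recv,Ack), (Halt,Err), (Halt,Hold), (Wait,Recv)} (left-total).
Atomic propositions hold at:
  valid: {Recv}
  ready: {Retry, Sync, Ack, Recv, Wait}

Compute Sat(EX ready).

{Grant, Retry, Err, Hold, Sync, Ack, Recv, Wait}

Sat(EX ready) = {s : some successor in {Retry, Sync, Ack, Recv, Wait}} = {Grant, Retry, Err, Hold, Sync, Ack, Recv, Wait}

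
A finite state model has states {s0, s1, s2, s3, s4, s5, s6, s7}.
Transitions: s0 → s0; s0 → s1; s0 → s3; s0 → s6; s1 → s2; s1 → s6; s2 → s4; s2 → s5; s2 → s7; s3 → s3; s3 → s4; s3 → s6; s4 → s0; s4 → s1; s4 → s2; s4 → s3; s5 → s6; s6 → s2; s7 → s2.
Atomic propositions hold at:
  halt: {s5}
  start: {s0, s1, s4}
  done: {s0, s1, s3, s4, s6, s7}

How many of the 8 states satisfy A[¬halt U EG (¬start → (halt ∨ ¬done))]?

6

Sat(¬halt) = {s0, s1, s2, s3, s4, s6, s7}
Sat(¬start) = {s2, s3, s5, s6, s7}
Sat(¬done) = {s2, s5}
Sat(halt ∨ ¬done) = {s2, s5}
Sat(¬start → (halt ∨ ¬done)) = {s0, s1, s2, s4, s5}
EG (¬start → (halt ∨ ¬done)): greatest fixpoint, start Z0 = {s0, s1, s2, s4, s5}, keep only states in Sat with some successor in Z. Z1 = {s0, s1, s2, s4}; fixed.
Sat(EG (¬start → (halt ∨ ¬done))) = {s0, s1, s2, s4}
A[¬halt U EG (¬start → (halt ∨ ¬done))]: least fixpoint, start Z0 = Sat(EG (¬start → (halt ∨ ¬done))) = {s0, s1, s2, s4}, add states in Sat(¬halt) with every successor in Z. Z1 = {s0, s1, s2, s4, s6, s7}; fixed.
Sat(A[¬halt U EG (¬start → (halt ∨ ¬done))]) = {s0, s1, s2, s4, s6, s7}
|Sat(A[¬halt U EG (¬start → (halt ∨ ¬done))])| = |{s0, s1, s2, s4, s6, s7}| = 6.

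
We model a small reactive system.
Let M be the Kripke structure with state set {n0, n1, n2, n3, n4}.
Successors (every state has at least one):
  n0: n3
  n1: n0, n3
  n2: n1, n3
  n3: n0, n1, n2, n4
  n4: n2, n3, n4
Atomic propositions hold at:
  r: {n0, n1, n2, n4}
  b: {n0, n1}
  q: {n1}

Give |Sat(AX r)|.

Sat(AX r) = {s : every successor in {n0, n1, n2, n4}} = {n3}
|Sat(AX r)| = |{n3}| = 1.

1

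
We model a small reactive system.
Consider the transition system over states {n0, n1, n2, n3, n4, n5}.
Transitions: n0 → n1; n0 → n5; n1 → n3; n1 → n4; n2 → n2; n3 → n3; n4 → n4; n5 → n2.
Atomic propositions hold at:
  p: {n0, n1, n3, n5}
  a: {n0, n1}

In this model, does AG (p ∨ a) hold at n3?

Yes

Sat(p ∨ a) = {n0, n1, n3, n5}
AG (p ∨ a): greatest fixpoint, start Z0 = {n0, n1, n3, n5}, keep only states in Sat with every successor in Z. Z1 = {n0, n3}; Z2 = {n3}; fixed.
Sat(AG (p ∨ a)) = {n3}
n3 ∈ Sat(AG (p ∨ a)) = {n3}, so the formula holds at n3.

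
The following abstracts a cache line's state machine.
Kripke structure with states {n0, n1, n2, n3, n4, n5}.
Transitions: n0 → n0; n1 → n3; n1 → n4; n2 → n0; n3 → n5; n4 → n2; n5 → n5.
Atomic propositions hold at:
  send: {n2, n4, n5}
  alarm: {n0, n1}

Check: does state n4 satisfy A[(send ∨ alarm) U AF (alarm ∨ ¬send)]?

Sat(send ∨ alarm) = {n0, n1, n2, n4, n5}
Sat(¬send) = {n0, n1, n3}
Sat(alarm ∨ ¬send) = {n0, n1, n3}
AF (alarm ∨ ¬send): least fixpoint, start Z0 = {n0, n1, n3}, add states with every successor in Z. Z1 = {n0, n1, n2, n3}; Z2 = {n0, n1, n2, n3, n4}; fixed.
Sat(AF (alarm ∨ ¬send)) = {n0, n1, n2, n3, n4}
A[(send ∨ alarm) U AF (alarm ∨ ¬send)]: least fixpoint, start Z0 = Sat(AF (alarm ∨ ¬send)) = {n0, n1, n2, n3, n4}, add states in Sat(send ∨ alarm) with every successor in Z. Already a fixed point.
Sat(A[(send ∨ alarm) U AF (alarm ∨ ¬send)]) = {n0, n1, n2, n3, n4}
n4 ∈ Sat(A[(send ∨ alarm) U AF (alarm ∨ ¬send)]) = {n0, n1, n2, n3, n4}, so the formula holds at n4.

Yes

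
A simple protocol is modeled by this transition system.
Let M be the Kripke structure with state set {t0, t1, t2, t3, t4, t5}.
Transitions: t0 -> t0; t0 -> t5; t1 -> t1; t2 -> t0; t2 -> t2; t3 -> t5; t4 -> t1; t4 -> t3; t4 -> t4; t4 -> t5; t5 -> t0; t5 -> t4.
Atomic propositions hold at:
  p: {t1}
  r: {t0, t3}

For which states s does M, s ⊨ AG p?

{t1}

AG p: greatest fixpoint, start Z0 = {t1}, keep only states in Sat with every successor in Z. Already a fixed point.
Sat(AG p) = {t1}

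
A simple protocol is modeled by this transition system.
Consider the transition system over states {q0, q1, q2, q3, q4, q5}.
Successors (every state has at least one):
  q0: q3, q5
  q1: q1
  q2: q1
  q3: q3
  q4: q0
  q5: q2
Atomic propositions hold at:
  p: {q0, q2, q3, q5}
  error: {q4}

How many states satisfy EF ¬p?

5

Sat(¬p) = {q1, q4}
EF ¬p: least fixpoint, start Z0 = {q1, q4}, add states with some successor in Z. Z1 = {q1, q2, q4}; Z2 = {q1, q2, q4, q5}; Z3 = {q0, q1, q2, q4, q5}; fixed.
Sat(EF ¬p) = {q0, q1, q2, q4, q5}
|Sat(EF ¬p)| = |{q0, q1, q2, q4, q5}| = 5.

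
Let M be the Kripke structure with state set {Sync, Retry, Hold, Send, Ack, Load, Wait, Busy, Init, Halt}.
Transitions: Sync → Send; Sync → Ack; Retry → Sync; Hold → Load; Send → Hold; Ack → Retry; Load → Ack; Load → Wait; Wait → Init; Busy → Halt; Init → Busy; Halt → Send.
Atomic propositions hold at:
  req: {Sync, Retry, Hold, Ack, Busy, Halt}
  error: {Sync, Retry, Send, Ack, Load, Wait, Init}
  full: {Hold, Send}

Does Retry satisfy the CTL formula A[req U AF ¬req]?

Sat(¬req) = {Send, Load, Wait, Init}
AF ¬req: least fixpoint, start Z0 = {Send, Load, Wait, Init}, add states with every successor in Z. Z1 = {Hold, Send, Load, Wait, Init, Halt}; Z2 = {Hold, Send, Load, Wait, Busy, Init, Halt}; fixed.
Sat(AF ¬req) = {Hold, Send, Load, Wait, Busy, Init, Halt}
A[req U AF ¬req]: least fixpoint, start Z0 = Sat(AF ¬req) = {Hold, Send, Load, Wait, Busy, Init, Halt}, add states in Sat(req) with every successor in Z. Already a fixed point.
Sat(A[req U AF ¬req]) = {Hold, Send, Load, Wait, Busy, Init, Halt}
Retry ∉ Sat(A[req U AF ¬req]) = {Hold, Send, Load, Wait, Busy, Init, Halt}, so the formula does not hold at Retry.

No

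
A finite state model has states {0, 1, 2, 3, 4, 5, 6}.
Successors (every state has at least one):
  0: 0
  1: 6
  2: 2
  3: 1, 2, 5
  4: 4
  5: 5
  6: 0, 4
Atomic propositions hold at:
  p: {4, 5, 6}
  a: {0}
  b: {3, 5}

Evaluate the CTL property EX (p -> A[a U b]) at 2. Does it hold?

Yes

A[a U b]: least fixpoint, start Z0 = Sat(b) = {3, 5}, add states in Sat(a) with every successor in Z. Already a fixed point.
Sat(A[a U b]) = {3, 5}
Sat(p -> A[a U b]) = {0, 1, 2, 3, 5}
Sat(EX (p -> A[a U b])) = {s : some successor in {0, 1, 2, 3, 5}} = {0, 2, 3, 5, 6}
2 ∈ Sat(EX (p -> A[a U b])) = {0, 2, 3, 5, 6}, so the formula holds at 2.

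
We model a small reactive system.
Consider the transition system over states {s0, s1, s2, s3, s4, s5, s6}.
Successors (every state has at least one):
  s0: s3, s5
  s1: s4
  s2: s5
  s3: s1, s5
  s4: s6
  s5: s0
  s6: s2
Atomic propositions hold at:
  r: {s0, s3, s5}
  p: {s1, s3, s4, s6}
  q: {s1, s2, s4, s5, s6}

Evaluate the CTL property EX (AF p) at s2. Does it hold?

AF p: least fixpoint, start Z0 = {s1, s3, s4, s6}, add states with every successor in Z. Already a fixed point.
Sat(AF p) = {s1, s3, s4, s6}
Sat(EX (AF p)) = {s : some successor in {s1, s3, s4, s6}} = {s0, s1, s3, s4}
s2 ∉ Sat(EX (AF p)) = {s0, s1, s3, s4}, so the formula does not hold at s2.

No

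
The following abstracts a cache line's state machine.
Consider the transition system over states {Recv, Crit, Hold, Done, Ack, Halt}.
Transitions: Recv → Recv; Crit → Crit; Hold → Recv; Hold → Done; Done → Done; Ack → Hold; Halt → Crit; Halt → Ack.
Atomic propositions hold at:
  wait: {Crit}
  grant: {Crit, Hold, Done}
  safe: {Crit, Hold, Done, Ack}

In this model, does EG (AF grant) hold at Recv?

AF grant: least fixpoint, start Z0 = {Crit, Hold, Done}, add states with every successor in Z. Z1 = {Crit, Hold, Done, Ack}; Z2 = {Crit, Hold, Done, Ack, Halt}; fixed.
Sat(AF grant) = {Crit, Hold, Done, Ack, Halt}
EG (AF grant): greatest fixpoint, start Z0 = {Crit, Hold, Done, Ack, Halt}, keep only states in Sat with some successor in Z. Already a fixed point.
Sat(EG (AF grant)) = {Crit, Hold, Done, Ack, Halt}
Recv ∉ Sat(EG (AF grant)) = {Crit, Hold, Done, Ack, Halt}, so the formula does not hold at Recv.

No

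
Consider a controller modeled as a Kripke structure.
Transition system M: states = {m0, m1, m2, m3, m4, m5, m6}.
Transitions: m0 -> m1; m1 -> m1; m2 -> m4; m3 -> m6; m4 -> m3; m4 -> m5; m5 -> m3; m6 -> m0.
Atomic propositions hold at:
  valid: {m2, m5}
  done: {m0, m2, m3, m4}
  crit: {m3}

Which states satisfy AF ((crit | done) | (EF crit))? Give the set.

{m0, m2, m3, m4, m5, m6}

Sat(crit | done) = {m0, m2, m3, m4}
EF crit: least fixpoint, start Z0 = {m3}, add states with some successor in Z. Z1 = {m3, m4, m5}; Z2 = {m2, m3, m4, m5}; fixed.
Sat(EF crit) = {m2, m3, m4, m5}
Sat((crit | done) | (EF crit)) = {m0, m2, m3, m4, m5}
AF ((crit | done) | (EF crit)): least fixpoint, start Z0 = {m0, m2, m3, m4, m5}, add states with every successor in Z. Z1 = {m0, m2, m3, m4, m5, m6}; fixed.
Sat(AF ((crit | done) | (EF crit))) = {m0, m2, m3, m4, m5, m6}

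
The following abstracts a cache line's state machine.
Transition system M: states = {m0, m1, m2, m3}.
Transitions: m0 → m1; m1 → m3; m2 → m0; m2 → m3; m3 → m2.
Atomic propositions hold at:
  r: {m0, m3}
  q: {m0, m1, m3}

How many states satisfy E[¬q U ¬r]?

Sat(¬q) = {m2}
Sat(¬r) = {m1, m2}
E[¬q U ¬r]: least fixpoint, start Z0 = Sat(¬r) = {m1, m2}, add states in Sat(¬q) with some successor in Z. Already a fixed point.
Sat(E[¬q U ¬r]) = {m1, m2}
|Sat(E[¬q U ¬r])| = |{m1, m2}| = 2.

2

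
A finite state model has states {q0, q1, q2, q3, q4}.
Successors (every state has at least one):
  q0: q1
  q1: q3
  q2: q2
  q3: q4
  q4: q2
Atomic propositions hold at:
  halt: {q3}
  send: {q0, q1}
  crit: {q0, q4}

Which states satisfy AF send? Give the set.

{q0, q1}

AF send: least fixpoint, start Z0 = {q0, q1}, add states with every successor in Z. Already a fixed point.
Sat(AF send) = {q0, q1}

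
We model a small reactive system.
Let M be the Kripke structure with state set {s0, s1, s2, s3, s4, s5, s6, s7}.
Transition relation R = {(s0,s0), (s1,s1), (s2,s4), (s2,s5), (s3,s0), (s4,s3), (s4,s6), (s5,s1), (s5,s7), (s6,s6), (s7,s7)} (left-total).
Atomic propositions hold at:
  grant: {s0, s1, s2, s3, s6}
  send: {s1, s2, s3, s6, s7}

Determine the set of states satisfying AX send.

Sat(AX send) = {s : every successor in {s1, s2, s3, s6, s7}} = {s1, s4, s5, s6, s7}

{s1, s4, s5, s6, s7}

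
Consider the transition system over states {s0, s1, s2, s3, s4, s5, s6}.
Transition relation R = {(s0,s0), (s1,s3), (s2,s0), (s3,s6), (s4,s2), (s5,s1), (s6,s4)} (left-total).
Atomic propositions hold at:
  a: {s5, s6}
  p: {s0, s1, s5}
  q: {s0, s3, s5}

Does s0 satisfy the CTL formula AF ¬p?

Sat(¬p) = {s2, s3, s4, s6}
AF ¬p: least fixpoint, start Z0 = {s2, s3, s4, s6}, add states with every successor in Z. Z1 = {s1, s2, s3, s4, s6}; Z2 = {s1, s2, s3, s4, s5, s6}; fixed.
Sat(AF ¬p) = {s1, s2, s3, s4, s5, s6}
s0 ∉ Sat(AF ¬p) = {s1, s2, s3, s4, s5, s6}, so the formula does not hold at s0.

No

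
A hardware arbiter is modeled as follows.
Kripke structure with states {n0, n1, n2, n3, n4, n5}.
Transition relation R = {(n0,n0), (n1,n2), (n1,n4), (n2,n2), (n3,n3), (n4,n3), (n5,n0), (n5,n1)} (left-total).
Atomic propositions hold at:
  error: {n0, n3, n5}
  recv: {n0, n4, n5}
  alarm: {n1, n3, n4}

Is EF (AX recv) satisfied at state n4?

No

Sat(AX recv) = {s : every successor in {n0, n4, n5}} = {n0}
EF (AX recv): least fixpoint, start Z0 = {n0}, add states with some successor in Z. Z1 = {n0, n5}; fixed.
Sat(EF (AX recv)) = {n0, n5}
n4 ∉ Sat(EF (AX recv)) = {n0, n5}, so the formula does not hold at n4.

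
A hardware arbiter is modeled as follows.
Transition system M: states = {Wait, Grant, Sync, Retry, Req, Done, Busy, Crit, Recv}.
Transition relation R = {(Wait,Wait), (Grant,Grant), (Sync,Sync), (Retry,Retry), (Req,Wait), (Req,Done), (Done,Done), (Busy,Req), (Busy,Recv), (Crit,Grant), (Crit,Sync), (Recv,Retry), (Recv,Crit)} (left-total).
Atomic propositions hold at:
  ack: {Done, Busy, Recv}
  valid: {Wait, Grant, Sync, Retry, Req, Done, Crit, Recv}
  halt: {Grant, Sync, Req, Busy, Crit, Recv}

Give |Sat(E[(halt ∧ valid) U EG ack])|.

Sat(halt ∧ valid) = {Grant, Sync, Req, Crit, Recv}
EG ack: greatest fixpoint, start Z0 = {Done, Busy, Recv}, keep only states in Sat with some successor in Z. Z1 = {Done, Busy}; Z2 = {Done}; fixed.
Sat(EG ack) = {Done}
E[(halt ∧ valid) U EG ack]: least fixpoint, start Z0 = Sat(EG ack) = {Done}, add states in Sat(halt ∧ valid) with some successor in Z. Z1 = {Req, Done}; fixed.
Sat(E[(halt ∧ valid) U EG ack]) = {Req, Done}
|Sat(E[(halt ∧ valid) U EG ack])| = |{Req, Done}| = 2.

2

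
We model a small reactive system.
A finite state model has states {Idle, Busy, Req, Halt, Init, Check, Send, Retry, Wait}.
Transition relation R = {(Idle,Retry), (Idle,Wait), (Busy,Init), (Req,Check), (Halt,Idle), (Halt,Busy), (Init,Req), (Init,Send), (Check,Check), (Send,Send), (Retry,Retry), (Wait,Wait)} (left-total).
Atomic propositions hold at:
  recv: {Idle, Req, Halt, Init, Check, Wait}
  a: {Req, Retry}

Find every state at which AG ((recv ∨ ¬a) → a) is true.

Sat(¬a) = {Idle, Busy, Halt, Init, Check, Send, Wait}
Sat(recv ∨ ¬a) = {Idle, Busy, Req, Halt, Init, Check, Send, Wait}
Sat((recv ∨ ¬a) → a) = {Req, Retry}
AG ((recv ∨ ¬a) → a): greatest fixpoint, start Z0 = {Req, Retry}, keep only states in Sat with every successor in Z. Z1 = {Retry}; fixed.
Sat(AG ((recv ∨ ¬a) → a)) = {Retry}

{Retry}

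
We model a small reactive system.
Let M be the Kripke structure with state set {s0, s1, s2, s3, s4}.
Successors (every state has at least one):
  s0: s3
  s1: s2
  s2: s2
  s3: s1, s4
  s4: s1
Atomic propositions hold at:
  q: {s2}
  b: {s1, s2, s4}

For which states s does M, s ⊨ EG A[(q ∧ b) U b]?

Sat(q ∧ b) = {s2}
A[(q ∧ b) U b]: least fixpoint, start Z0 = Sat(b) = {s1, s2, s4}, add states in Sat(q ∧ b) with every successor in Z. Already a fixed point.
Sat(A[(q ∧ b) U b]) = {s1, s2, s4}
EG A[(q ∧ b) U b]: greatest fixpoint, start Z0 = {s1, s2, s4}, keep only states in Sat with some successor in Z. Already a fixed point.
Sat(EG A[(q ∧ b) U b]) = {s1, s2, s4}

{s1, s2, s4}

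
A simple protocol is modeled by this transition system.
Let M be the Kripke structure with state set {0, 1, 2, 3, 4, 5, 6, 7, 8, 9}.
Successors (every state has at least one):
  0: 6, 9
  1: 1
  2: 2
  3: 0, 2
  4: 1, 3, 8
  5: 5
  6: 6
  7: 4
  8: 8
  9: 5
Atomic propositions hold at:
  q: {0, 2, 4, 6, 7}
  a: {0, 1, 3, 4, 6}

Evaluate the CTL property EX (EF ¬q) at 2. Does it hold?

Sat(¬q) = {1, 3, 5, 8, 9}
EF ¬q: least fixpoint, start Z0 = {1, 3, 5, 8, 9}, add states with some successor in Z. Z1 = {0, 1, 3, 4, 5, 8, 9}; Z2 = {0, 1, 3, 4, 5, 7, 8, 9}; fixed.
Sat(EF ¬q) = {0, 1, 3, 4, 5, 7, 8, 9}
Sat(EX (EF ¬q)) = {s : some successor in {0, 1, 3, 4, 5, 7, 8, 9}} = {0, 1, 3, 4, 5, 7, 8, 9}
2 ∉ Sat(EX (EF ¬q)) = {0, 1, 3, 4, 5, 7, 8, 9}, so the formula does not hold at 2.

No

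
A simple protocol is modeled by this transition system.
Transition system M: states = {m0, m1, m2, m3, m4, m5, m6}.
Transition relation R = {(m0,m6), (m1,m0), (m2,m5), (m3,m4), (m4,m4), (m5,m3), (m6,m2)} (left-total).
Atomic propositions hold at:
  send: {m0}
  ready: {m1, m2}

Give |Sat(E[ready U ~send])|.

6

Sat(~send) = {m1, m2, m3, m4, m5, m6}
E[ready U ~send]: least fixpoint, start Z0 = Sat(~send) = {m1, m2, m3, m4, m5, m6}, add states in Sat(ready) with some successor in Z. Already a fixed point.
Sat(E[ready U ~send]) = {m1, m2, m3, m4, m5, m6}
|Sat(E[ready U ~send])| = |{m1, m2, m3, m4, m5, m6}| = 6.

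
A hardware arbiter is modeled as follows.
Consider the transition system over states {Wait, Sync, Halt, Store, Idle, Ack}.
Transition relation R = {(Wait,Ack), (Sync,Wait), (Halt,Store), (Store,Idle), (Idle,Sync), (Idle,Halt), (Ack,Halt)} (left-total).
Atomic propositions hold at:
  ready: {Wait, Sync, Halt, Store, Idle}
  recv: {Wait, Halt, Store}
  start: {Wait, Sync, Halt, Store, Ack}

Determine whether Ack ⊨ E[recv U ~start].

Sat(~start) = {Idle}
E[recv U ~start]: least fixpoint, start Z0 = Sat(~start) = {Idle}, add states in Sat(recv) with some successor in Z. Z1 = {Store, Idle}; Z2 = {Halt, Store, Idle}; fixed.
Sat(E[recv U ~start]) = {Halt, Store, Idle}
Ack ∉ Sat(E[recv U ~start]) = {Halt, Store, Idle}, so the formula does not hold at Ack.

No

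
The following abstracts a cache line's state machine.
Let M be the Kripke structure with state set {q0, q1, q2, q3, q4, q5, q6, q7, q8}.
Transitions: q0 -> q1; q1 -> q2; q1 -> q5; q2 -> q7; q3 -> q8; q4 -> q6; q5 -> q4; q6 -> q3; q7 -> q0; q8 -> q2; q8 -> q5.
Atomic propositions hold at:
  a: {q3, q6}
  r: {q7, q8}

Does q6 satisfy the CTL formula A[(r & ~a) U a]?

Sat(~a) = {q0, q1, q2, q4, q5, q7, q8}
Sat(r & ~a) = {q7, q8}
A[(r & ~a) U a]: least fixpoint, start Z0 = Sat(a) = {q3, q6}, add states in Sat(r & ~a) with every successor in Z. Already a fixed point.
Sat(A[(r & ~a) U a]) = {q3, q6}
q6 ∈ Sat(A[(r & ~a) U a]) = {q3, q6}, so the formula holds at q6.

Yes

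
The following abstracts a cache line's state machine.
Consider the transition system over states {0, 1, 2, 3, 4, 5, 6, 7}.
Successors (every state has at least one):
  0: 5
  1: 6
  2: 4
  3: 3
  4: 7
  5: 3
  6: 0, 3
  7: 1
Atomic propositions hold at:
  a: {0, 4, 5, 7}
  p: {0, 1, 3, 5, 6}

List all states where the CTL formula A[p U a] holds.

A[p U a]: least fixpoint, start Z0 = Sat(a) = {0, 4, 5, 7}, add states in Sat(p) with every successor in Z. Already a fixed point.
Sat(A[p U a]) = {0, 4, 5, 7}

{0, 4, 5, 7}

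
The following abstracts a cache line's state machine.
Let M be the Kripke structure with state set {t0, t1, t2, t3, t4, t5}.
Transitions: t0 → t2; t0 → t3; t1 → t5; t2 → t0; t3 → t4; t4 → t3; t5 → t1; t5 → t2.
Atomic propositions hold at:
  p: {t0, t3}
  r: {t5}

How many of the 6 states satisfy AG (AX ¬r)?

4

Sat(¬r) = {t0, t1, t2, t3, t4}
Sat(AX ¬r) = {s : every successor in {t0, t1, t2, t3, t4}} = {t0, t2, t3, t4, t5}
AG (AX ¬r): greatest fixpoint, start Z0 = {t0, t2, t3, t4, t5}, keep only states in Sat with every successor in Z. Z1 = {t0, t2, t3, t4}; fixed.
Sat(AG (AX ¬r)) = {t0, t2, t3, t4}
|Sat(AG (AX ¬r))| = |{t0, t2, t3, t4}| = 4.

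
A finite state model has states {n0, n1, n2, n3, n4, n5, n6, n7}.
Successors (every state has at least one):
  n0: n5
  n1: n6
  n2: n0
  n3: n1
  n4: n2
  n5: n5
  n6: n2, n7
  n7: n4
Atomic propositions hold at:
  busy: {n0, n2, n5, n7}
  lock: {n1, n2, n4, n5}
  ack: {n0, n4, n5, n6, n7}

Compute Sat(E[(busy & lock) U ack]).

{n0, n2, n4, n5, n6, n7}

Sat(busy & lock) = {n2, n5}
E[(busy & lock) U ack]: least fixpoint, start Z0 = Sat(ack) = {n0, n4, n5, n6, n7}, add states in Sat(busy & lock) with some successor in Z. Z1 = {n0, n2, n4, n5, n6, n7}; fixed.
Sat(E[(busy & lock) U ack]) = {n0, n2, n4, n5, n6, n7}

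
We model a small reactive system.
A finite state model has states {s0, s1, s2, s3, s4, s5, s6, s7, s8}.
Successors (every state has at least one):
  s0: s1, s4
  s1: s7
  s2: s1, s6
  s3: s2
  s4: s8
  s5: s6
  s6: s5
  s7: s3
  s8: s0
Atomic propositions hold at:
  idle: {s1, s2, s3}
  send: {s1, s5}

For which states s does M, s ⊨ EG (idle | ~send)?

{s0, s1, s2, s3, s4, s7, s8}

Sat(~send) = {s0, s2, s3, s4, s6, s7, s8}
Sat(idle | ~send) = {s0, s1, s2, s3, s4, s6, s7, s8}
EG (idle | ~send): greatest fixpoint, start Z0 = {s0, s1, s2, s3, s4, s6, s7, s8}, keep only states in Sat with some successor in Z. Z1 = {s0, s1, s2, s3, s4, s7, s8}; fixed.
Sat(EG (idle | ~send)) = {s0, s1, s2, s3, s4, s7, s8}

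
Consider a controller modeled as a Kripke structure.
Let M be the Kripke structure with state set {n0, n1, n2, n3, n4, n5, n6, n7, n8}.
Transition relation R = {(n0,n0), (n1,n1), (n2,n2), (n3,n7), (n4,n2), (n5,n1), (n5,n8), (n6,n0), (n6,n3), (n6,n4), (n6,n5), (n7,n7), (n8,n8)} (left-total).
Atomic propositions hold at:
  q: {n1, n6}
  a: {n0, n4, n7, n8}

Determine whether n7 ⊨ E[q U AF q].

No

AF q: least fixpoint, start Z0 = {n1, n6}, add states with every successor in Z. Already a fixed point.
Sat(AF q) = {n1, n6}
E[q U AF q]: least fixpoint, start Z0 = Sat(AF q) = {n1, n6}, add states in Sat(q) with some successor in Z. Already a fixed point.
Sat(E[q U AF q]) = {n1, n6}
n7 ∉ Sat(E[q U AF q]) = {n1, n6}, so the formula does not hold at n7.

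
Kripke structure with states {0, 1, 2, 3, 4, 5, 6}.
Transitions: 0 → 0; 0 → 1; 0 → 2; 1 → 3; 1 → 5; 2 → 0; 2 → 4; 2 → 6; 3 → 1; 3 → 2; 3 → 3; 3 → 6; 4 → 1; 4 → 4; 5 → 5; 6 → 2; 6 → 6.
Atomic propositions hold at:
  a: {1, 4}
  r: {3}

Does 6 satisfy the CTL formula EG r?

No

EG r: greatest fixpoint, start Z0 = {3}, keep only states in Sat with some successor in Z. Already a fixed point.
Sat(EG r) = {3}
6 ∉ Sat(EG r) = {3}, so the formula does not hold at 6.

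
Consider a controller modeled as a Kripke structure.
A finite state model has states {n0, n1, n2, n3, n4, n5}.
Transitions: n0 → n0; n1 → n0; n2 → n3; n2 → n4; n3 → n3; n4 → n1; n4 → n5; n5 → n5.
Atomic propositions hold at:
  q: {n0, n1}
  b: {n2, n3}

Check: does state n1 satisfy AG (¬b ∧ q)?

Yes

Sat(¬b) = {n0, n1, n4, n5}
Sat(¬b ∧ q) = {n0, n1}
AG (¬b ∧ q): greatest fixpoint, start Z0 = {n0, n1}, keep only states in Sat with every successor in Z. Already a fixed point.
Sat(AG (¬b ∧ q)) = {n0, n1}
n1 ∈ Sat(AG (¬b ∧ q)) = {n0, n1}, so the formula holds at n1.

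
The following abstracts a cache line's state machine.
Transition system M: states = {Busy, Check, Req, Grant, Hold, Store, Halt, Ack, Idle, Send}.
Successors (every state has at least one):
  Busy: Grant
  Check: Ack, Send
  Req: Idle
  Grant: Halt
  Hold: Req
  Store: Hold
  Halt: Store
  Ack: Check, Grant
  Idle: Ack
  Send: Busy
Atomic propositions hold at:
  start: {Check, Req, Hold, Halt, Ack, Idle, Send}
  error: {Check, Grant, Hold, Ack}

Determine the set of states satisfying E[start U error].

E[start U error]: least fixpoint, start Z0 = Sat(error) = {Check, Grant, Hold, Ack}, add states in Sat(start) with some successor in Z. Z1 = {Check, Grant, Hold, Ack, Idle}; Z2 = {Check, Req, Grant, Hold, Ack, Idle}; fixed.
Sat(E[start U error]) = {Check, Req, Grant, Hold, Ack, Idle}

{Check, Req, Grant, Hold, Ack, Idle}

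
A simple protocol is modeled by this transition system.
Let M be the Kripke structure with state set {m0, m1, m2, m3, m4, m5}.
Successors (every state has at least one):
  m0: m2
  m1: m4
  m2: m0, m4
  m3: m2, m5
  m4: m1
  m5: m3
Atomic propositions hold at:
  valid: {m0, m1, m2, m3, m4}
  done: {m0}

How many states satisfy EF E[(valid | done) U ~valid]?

Sat(valid | done) = {m0, m1, m2, m3, m4}
Sat(~valid) = {m5}
E[(valid | done) U ~valid]: least fixpoint, start Z0 = Sat(~valid) = {m5}, add states in Sat(valid | done) with some successor in Z. Z1 = {m3, m5}; fixed.
Sat(E[(valid | done) U ~valid]) = {m3, m5}
EF E[(valid | done) U ~valid]: least fixpoint, start Z0 = {m3, m5}, add states with some successor in Z. Already a fixed point.
Sat(EF E[(valid | done) U ~valid]) = {m3, m5}
|Sat(EF E[(valid | done) U ~valid])| = |{m3, m5}| = 2.

2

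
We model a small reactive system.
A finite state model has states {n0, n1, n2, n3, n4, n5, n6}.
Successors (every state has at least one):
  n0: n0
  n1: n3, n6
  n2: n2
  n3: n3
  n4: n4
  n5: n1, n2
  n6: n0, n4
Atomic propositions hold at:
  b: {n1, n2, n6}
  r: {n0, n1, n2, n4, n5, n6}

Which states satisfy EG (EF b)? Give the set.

{n2, n5}

EF b: least fixpoint, start Z0 = {n1, n2, n6}, add states with some successor in Z. Z1 = {n1, n2, n5, n6}; fixed.
Sat(EF b) = {n1, n2, n5, n6}
EG (EF b): greatest fixpoint, start Z0 = {n1, n2, n5, n6}, keep only states in Sat with some successor in Z. Z1 = {n1, n2, n5}; Z2 = {n2, n5}; fixed.
Sat(EG (EF b)) = {n2, n5}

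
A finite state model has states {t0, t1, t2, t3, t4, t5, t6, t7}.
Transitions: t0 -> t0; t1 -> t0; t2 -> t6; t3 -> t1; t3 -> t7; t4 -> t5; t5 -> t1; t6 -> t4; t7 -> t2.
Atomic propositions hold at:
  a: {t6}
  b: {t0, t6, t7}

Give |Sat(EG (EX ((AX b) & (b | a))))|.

Sat(AX b) = {s : every successor in {t0, t6, t7}} = {t0, t1, t2}
Sat(b | a) = {t0, t6, t7}
Sat((AX b) & (b | a)) = {t0}
Sat(EX ((AX b) & (b | a))) = {s : some successor in {t0}} = {t0, t1}
EG (EX ((AX b) & (b | a))): greatest fixpoint, start Z0 = {t0, t1}, keep only states in Sat with some successor in Z. Already a fixed point.
Sat(EG (EX ((AX b) & (b | a)))) = {t0, t1}
|Sat(EG (EX ((AX b) & (b | a))))| = |{t0, t1}| = 2.

2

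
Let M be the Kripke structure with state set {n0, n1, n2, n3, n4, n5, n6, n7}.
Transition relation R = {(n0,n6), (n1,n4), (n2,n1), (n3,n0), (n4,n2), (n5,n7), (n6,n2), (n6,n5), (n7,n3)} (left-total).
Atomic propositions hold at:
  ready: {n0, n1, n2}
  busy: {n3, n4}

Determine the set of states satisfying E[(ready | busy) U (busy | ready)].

{n0, n1, n2, n3, n4}

Sat(ready | busy) = {n0, n1, n2, n3, n4}
Sat(busy | ready) = {n0, n1, n2, n3, n4}
E[(ready | busy) U (busy | ready)]: least fixpoint, start Z0 = Sat((busy | ready)) = {n0, n1, n2, n3, n4}, add states in Sat(ready | busy) with some successor in Z. Already a fixed point.
Sat(E[(ready | busy) U (busy | ready)]) = {n0, n1, n2, n3, n4}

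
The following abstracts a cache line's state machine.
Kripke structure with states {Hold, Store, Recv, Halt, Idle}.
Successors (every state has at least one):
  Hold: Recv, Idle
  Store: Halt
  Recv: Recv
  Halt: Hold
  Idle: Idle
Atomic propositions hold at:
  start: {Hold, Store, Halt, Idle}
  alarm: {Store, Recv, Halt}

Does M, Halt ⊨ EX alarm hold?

No

Sat(EX alarm) = {s : some successor in {Store, Recv, Halt}} = {Hold, Store, Recv}
Halt ∉ Sat(EX alarm) = {Hold, Store, Recv}, so the formula does not hold at Halt.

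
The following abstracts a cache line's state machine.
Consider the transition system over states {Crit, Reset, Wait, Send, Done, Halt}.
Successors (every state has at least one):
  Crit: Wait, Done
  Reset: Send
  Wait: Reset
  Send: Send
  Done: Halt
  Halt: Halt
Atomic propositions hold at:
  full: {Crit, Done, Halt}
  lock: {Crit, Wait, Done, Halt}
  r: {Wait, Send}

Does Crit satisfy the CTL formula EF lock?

Yes

EF lock: least fixpoint, start Z0 = {Crit, Wait, Done, Halt}, add states with some successor in Z. Already a fixed point.
Sat(EF lock) = {Crit, Wait, Done, Halt}
Crit ∈ Sat(EF lock) = {Crit, Wait, Done, Halt}, so the formula holds at Crit.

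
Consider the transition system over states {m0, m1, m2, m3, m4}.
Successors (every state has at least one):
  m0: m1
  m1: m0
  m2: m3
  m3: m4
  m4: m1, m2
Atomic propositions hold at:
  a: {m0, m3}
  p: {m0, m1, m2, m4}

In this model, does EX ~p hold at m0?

No

Sat(~p) = {m3}
Sat(EX ~p) = {s : some successor in {m3}} = {m2}
m0 ∉ Sat(EX ~p) = {m2}, so the formula does not hold at m0.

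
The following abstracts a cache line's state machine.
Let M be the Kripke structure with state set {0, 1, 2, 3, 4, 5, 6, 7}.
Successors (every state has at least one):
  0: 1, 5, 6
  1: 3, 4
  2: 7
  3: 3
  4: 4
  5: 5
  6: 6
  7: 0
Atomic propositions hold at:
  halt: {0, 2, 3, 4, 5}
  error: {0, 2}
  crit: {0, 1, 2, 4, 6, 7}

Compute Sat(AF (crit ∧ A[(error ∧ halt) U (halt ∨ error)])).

Sat(error ∧ halt) = {0, 2}
Sat(halt ∨ error) = {0, 2, 3, 4, 5}
A[(error ∧ halt) U (halt ∨ error)]: least fixpoint, start Z0 = Sat((halt ∨ error)) = {0, 2, 3, 4, 5}, add states in Sat(error ∧ halt) with every successor in Z. Already a fixed point.
Sat(A[(error ∧ halt) U (halt ∨ error)]) = {0, 2, 3, 4, 5}
Sat(crit ∧ A[(error ∧ halt) U (halt ∨ error)]) = {0, 2, 4}
AF (crit ∧ A[(error ∧ halt) U (halt ∨ error)]): least fixpoint, start Z0 = {0, 2, 4}, add states with every successor in Z. Z1 = {0, 2, 4, 7}; fixed.
Sat(AF (crit ∧ A[(error ∧ halt) U (halt ∨ error)])) = {0, 2, 4, 7}

{0, 2, 4, 7}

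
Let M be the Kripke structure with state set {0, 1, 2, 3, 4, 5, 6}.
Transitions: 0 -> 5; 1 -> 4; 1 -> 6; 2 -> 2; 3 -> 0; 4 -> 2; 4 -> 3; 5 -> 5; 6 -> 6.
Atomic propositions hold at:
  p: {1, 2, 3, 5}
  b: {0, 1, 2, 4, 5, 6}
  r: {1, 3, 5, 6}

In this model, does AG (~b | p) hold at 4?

Sat(~b) = {3}
Sat(~b | p) = {1, 2, 3, 5}
AG (~b | p): greatest fixpoint, start Z0 = {1, 2, 3, 5}, keep only states in Sat with every successor in Z. Z1 = {2, 5}; fixed.
Sat(AG (~b | p)) = {2, 5}
4 ∉ Sat(AG (~b | p)) = {2, 5}, so the formula does not hold at 4.

No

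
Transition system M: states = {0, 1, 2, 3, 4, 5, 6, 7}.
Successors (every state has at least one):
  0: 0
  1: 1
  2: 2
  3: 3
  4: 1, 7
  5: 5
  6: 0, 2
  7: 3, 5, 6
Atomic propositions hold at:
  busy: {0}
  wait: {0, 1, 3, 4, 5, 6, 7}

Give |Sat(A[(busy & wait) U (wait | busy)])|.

7

Sat(busy & wait) = {0}
Sat(wait | busy) = {0, 1, 3, 4, 5, 6, 7}
A[(busy & wait) U (wait | busy)]: least fixpoint, start Z0 = Sat((wait | busy)) = {0, 1, 3, 4, 5, 6, 7}, add states in Sat(busy & wait) with every successor in Z. Already a fixed point.
Sat(A[(busy & wait) U (wait | busy)]) = {0, 1, 3, 4, 5, 6, 7}
|Sat(A[(busy & wait) U (wait | busy)])| = |{0, 1, 3, 4, 5, 6, 7}| = 7.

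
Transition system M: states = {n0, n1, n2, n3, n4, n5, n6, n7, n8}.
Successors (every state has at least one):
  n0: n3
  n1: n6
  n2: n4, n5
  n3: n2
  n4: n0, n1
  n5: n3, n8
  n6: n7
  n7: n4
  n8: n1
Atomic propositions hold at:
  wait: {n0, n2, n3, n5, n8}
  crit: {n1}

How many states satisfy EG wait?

4

EG wait: greatest fixpoint, start Z0 = {n0, n2, n3, n5, n8}, keep only states in Sat with some successor in Z. Z1 = {n0, n2, n3, n5}; fixed.
Sat(EG wait) = {n0, n2, n3, n5}
|Sat(EG wait)| = |{n0, n2, n3, n5}| = 4.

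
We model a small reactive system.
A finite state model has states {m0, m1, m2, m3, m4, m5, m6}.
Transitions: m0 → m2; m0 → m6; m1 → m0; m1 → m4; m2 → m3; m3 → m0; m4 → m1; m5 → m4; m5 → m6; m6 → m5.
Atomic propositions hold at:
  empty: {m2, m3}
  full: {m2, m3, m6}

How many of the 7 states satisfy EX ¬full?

Sat(¬full) = {m0, m1, m4, m5}
Sat(EX ¬full) = {s : some successor in {m0, m1, m4, m5}} = {m1, m3, m4, m5, m6}
|Sat(EX ¬full)| = |{m1, m3, m4, m5, m6}| = 5.

5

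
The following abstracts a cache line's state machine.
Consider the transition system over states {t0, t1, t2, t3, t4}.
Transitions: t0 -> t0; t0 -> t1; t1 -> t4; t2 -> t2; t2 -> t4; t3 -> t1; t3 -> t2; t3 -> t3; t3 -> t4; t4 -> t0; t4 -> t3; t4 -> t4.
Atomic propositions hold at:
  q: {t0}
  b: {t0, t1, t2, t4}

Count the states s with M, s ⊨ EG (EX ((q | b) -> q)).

3

Sat(q | b) = {t0, t1, t2, t4}
Sat((q | b) -> q) = {t0, t3}
Sat(EX ((q | b) -> q)) = {s : some successor in {t0, t3}} = {t0, t3, t4}
EG (EX ((q | b) -> q)): greatest fixpoint, start Z0 = {t0, t3, t4}, keep only states in Sat with some successor in Z. Already a fixed point.
Sat(EG (EX ((q | b) -> q))) = {t0, t3, t4}
|Sat(EG (EX ((q | b) -> q)))| = |{t0, t3, t4}| = 3.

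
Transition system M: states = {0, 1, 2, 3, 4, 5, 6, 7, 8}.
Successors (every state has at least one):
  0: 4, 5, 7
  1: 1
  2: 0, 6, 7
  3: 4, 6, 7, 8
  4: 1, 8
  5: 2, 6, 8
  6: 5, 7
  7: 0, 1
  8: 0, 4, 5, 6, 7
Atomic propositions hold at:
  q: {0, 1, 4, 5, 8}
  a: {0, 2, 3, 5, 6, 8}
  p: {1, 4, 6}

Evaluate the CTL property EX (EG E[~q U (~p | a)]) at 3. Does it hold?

Sat(~q) = {2, 3, 6, 7}
Sat(~p) = {0, 2, 3, 5, 7, 8}
Sat(~p | a) = {0, 2, 3, 5, 6, 7, 8}
E[~q U (~p | a)]: least fixpoint, start Z0 = Sat((~p | a)) = {0, 2, 3, 5, 6, 7, 8}, add states in Sat(~q) with some successor in Z. Already a fixed point.
Sat(E[~q U (~p | a)]) = {0, 2, 3, 5, 6, 7, 8}
EG E[~q U (~p | a)]: greatest fixpoint, start Z0 = {0, 2, 3, 5, 6, 7, 8}, keep only states in Sat with some successor in Z. Already a fixed point.
Sat(EG E[~q U (~p | a)]) = {0, 2, 3, 5, 6, 7, 8}
Sat(EX (EG E[~q U (~p | a)])) = {s : some successor in {0, 2, 3, 5, 6, 7, 8}} = {0, 2, 3, 4, 5, 6, 7, 8}
3 ∈ Sat(EX (EG E[~q U (~p | a)])) = {0, 2, 3, 4, 5, 6, 7, 8}, so the formula holds at 3.

Yes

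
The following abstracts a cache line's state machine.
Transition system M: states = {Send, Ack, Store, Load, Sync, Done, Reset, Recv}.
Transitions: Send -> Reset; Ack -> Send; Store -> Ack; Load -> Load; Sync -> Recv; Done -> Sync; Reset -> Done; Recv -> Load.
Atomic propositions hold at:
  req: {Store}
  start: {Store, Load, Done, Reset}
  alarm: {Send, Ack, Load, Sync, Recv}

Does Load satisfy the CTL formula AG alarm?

AG alarm: greatest fixpoint, start Z0 = {Send, Ack, Load, Sync, Recv}, keep only states in Sat with every successor in Z. Z1 = {Ack, Load, Sync, Recv}; Z2 = {Load, Sync, Recv}; fixed.
Sat(AG alarm) = {Load, Sync, Recv}
Load ∈ Sat(AG alarm) = {Load, Sync, Recv}, so the formula holds at Load.

Yes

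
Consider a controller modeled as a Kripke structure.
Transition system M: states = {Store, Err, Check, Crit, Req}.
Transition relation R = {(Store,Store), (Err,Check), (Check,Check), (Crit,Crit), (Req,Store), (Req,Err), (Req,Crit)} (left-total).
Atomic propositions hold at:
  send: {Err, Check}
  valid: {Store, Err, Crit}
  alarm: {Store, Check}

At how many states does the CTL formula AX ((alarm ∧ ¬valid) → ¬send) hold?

3

Sat(¬valid) = {Check, Req}
Sat(alarm ∧ ¬valid) = {Check}
Sat(¬send) = {Store, Crit, Req}
Sat((alarm ∧ ¬valid) → ¬send) = {Store, Err, Crit, Req}
Sat(AX ((alarm ∧ ¬valid) → ¬send)) = {s : every successor in {Store, Err, Crit, Req}} = {Store, Crit, Req}
|Sat(AX ((alarm ∧ ¬valid) → ¬send))| = |{Store, Crit, Req}| = 3.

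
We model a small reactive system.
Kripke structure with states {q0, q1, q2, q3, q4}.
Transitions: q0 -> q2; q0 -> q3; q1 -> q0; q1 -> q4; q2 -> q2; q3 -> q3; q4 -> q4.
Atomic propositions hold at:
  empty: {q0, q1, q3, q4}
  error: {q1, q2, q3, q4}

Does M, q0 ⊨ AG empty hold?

AG empty: greatest fixpoint, start Z0 = {q0, q1, q3, q4}, keep only states in Sat with every successor in Z. Z1 = {q1, q3, q4}; Z2 = {q3, q4}; fixed.
Sat(AG empty) = {q3, q4}
q0 ∉ Sat(AG empty) = {q3, q4}, so the formula does not hold at q0.

No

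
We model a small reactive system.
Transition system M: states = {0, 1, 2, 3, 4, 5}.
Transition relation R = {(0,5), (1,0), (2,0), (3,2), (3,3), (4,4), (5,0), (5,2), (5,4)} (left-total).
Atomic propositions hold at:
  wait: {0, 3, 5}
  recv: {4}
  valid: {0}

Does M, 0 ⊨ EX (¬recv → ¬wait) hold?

Sat(¬recv) = {0, 1, 2, 3, 5}
Sat(¬wait) = {1, 2, 4}
Sat(¬recv → ¬wait) = {1, 2, 4}
Sat(EX (¬recv → ¬wait)) = {s : some successor in {1, 2, 4}} = {3, 4, 5}
0 ∉ Sat(EX (¬recv → ¬wait)) = {3, 4, 5}, so the formula does not hold at 0.

No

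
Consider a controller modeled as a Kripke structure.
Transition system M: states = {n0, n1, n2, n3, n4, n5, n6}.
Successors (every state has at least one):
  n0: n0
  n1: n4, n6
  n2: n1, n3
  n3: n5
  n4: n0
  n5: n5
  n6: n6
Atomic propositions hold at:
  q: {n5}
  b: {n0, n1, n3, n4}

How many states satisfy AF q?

2

AF q: least fixpoint, start Z0 = {n5}, add states with every successor in Z. Z1 = {n3, n5}; fixed.
Sat(AF q) = {n3, n5}
|Sat(AF q)| = |{n3, n5}| = 2.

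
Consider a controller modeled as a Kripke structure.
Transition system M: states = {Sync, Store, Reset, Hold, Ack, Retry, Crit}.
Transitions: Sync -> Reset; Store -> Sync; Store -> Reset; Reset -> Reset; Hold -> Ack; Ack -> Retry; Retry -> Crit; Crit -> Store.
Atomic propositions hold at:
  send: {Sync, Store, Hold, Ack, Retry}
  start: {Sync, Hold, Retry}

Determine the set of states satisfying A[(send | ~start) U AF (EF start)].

{Sync, Store, Hold, Ack, Retry, Crit}

Sat(~start) = {Store, Reset, Ack, Crit}
Sat(send | ~start) = {Sync, Store, Reset, Hold, Ack, Retry, Crit}
EF start: least fixpoint, start Z0 = {Sync, Hold, Retry}, add states with some successor in Z. Z1 = {Sync, Store, Hold, Ack, Retry}; Z2 = {Sync, Store, Hold, Ack, Retry, Crit}; fixed.
Sat(EF start) = {Sync, Store, Hold, Ack, Retry, Crit}
AF (EF start): least fixpoint, start Z0 = {Sync, Store, Hold, Ack, Retry, Crit}, add states with every successor in Z. Already a fixed point.
Sat(AF (EF start)) = {Sync, Store, Hold, Ack, Retry, Crit}
A[(send | ~start) U AF (EF start)]: least fixpoint, start Z0 = Sat(AF (EF start)) = {Sync, Store, Hold, Ack, Retry, Crit}, add states in Sat(send | ~start) with every successor in Z. Already a fixed point.
Sat(A[(send | ~start) U AF (EF start)]) = {Sync, Store, Hold, Ack, Retry, Crit}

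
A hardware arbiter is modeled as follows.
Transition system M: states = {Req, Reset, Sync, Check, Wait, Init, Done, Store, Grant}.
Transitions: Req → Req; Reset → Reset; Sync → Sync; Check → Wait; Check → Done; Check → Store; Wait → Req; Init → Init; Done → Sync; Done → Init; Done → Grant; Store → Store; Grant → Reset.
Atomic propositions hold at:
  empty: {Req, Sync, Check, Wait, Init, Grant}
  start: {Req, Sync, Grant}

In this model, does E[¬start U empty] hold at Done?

Yes

Sat(¬start) = {Reset, Check, Wait, Init, Done, Store}
E[¬start U empty]: least fixpoint, start Z0 = Sat(empty) = {Req, Sync, Check, Wait, Init, Grant}, add states in Sat(¬start) with some successor in Z. Z1 = {Req, Sync, Check, Wait, Init, Done, Grant}; fixed.
Sat(E[¬start U empty]) = {Req, Sync, Check, Wait, Init, Done, Grant}
Done ∈ Sat(E[¬start U empty]) = {Req, Sync, Check, Wait, Init, Done, Grant}, so the formula holds at Done.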